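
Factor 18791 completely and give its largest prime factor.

43

18791 = 19 · 989
989 = 23 · 43
43 is prime.
So 18791 = 19 · 23 · 43; the largest prime factor is 43.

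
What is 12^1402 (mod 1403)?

12^1 ≡ 12 (mod 1403)
12^2 ≡ 12^2 = 144 ≡ 144 (mod 1403)
12^4 ≡ 144^2 = 20736 ≡ 1094 (mod 1403)
12^8 ≡ 1094^2 = 1196836 ≡ 77 (mod 1403)
12^16 ≡ 77^2 = 5929 ≡ 317 (mod 1403)
12^32 ≡ 317^2 = 100489 ≡ 876 (mod 1403)
12^64 ≡ 876^2 = 767376 ≡ 1338 (mod 1403)
12^128 ≡ 1338^2 = 1790244 ≡ 16 (mod 1403)
12^256 ≡ 16^2 = 256 ≡ 256 (mod 1403)
12^512 ≡ 256^2 = 65536 ≡ 998 (mod 1403)
12^1024 ≡ 998^2 = 996004 ≡ 1277 (mod 1403)
1402 = 1024 + 256 + 64 + 32 + 16 + 8 + 2 in binary powers of 2.
So 12^1402 ≡ 1277 · 256 · 1338 · 876 · 317 · 77 · 144 ≡ 225 (mod 1403).
Since 225 ≠ 1, base 12 is a Fermat witness: 1403 is composite.

225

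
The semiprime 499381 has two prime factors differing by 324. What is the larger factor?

887

Since p = q + 324, we have 499381 = q(q + 324), so q² + 324q − 499381 = 0.
Discriminant: 324² + 4·499381 = 104976 + 1997524 = 2102500; √2102500 = 1450.
q = (−324 + 1450)/2 = 563, and p = q + 324 = 887.
Check: 563 · 887 = 499381.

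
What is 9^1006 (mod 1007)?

9^1 ≡ 9 (mod 1007)
9^2 ≡ 9^2 = 81 ≡ 81 (mod 1007)
9^4 ≡ 81^2 = 6561 ≡ 519 (mod 1007)
9^8 ≡ 519^2 = 269361 ≡ 492 (mod 1007)
9^16 ≡ 492^2 = 242064 ≡ 384 (mod 1007)
9^32 ≡ 384^2 = 147456 ≡ 434 (mod 1007)
9^64 ≡ 434^2 = 188356 ≡ 47 (mod 1007)
9^128 ≡ 47^2 = 2209 ≡ 195 (mod 1007)
9^256 ≡ 195^2 = 38025 ≡ 766 (mod 1007)
9^512 ≡ 766^2 = 586756 ≡ 682 (mod 1007)
1006 = 512 + 256 + 128 + 64 + 32 + 8 + 4 + 2 in binary powers of 2.
So 9^1006 ≡ 682 · 766 · 195 · 47 · 434 · 492 · 519 · 81 ≡ 99 (mod 1007).
Since 99 ≠ 1, base 9 is a Fermat witness: 1007 is composite.

99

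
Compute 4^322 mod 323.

101

4^1 ≡ 4 (mod 323)
4^2 ≡ 4^2 = 16 ≡ 16 (mod 323)
4^4 ≡ 16^2 = 256 ≡ 256 (mod 323)
4^8 ≡ 256^2 = 65536 ≡ 290 (mod 323)
4^16 ≡ 290^2 = 84100 ≡ 120 (mod 323)
4^32 ≡ 120^2 = 14400 ≡ 188 (mod 323)
4^64 ≡ 188^2 = 35344 ≡ 137 (mod 323)
4^128 ≡ 137^2 = 18769 ≡ 35 (mod 323)
4^256 ≡ 35^2 = 1225 ≡ 256 (mod 323)
322 = 256 + 64 + 2 in binary powers of 2.
So 4^322 ≡ 256 · 137 · 16 ≡ 101 (mod 323).
Since 101 ≠ 1, base 4 is a Fermat witness: 323 is composite.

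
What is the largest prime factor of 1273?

67

1273 = 19 · 67
67 is prime.
So 1273 = 19 · 67; the largest prime factor is 67.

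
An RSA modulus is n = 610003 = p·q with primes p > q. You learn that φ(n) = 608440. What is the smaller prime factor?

743

φ(n) = (p−1)(q−1) = n − (p+q) + 1, so p + q = 610003 − 608440 + 1 = 1564.
p and q are the roots of t² − 1564t + 610003 = 0.
Discriminant: 1564² − 4·610003 = 2446096 − 2440012 = 6084; √6084 = 78.
q = (1564 − 78)/2 = 743, p = (1564 + 78)/2 = 821.
Check: 743 · 821 = 610003.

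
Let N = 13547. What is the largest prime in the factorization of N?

13547 = 19 · 713
713 = 23 · 31
31 is prime.
So 13547 = 19 · 23 · 31; the largest prime factor is 31.

31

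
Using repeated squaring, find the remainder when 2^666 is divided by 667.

179

2^1 ≡ 2 (mod 667)
2^2 ≡ 2^2 = 4 ≡ 4 (mod 667)
2^4 ≡ 4^2 = 16 ≡ 16 (mod 667)
2^8 ≡ 16^2 = 256 ≡ 256 (mod 667)
2^16 ≡ 256^2 = 65536 ≡ 170 (mod 667)
2^32 ≡ 170^2 = 28900 ≡ 219 (mod 667)
2^64 ≡ 219^2 = 47961 ≡ 604 (mod 667)
2^128 ≡ 604^2 = 364816 ≡ 634 (mod 667)
2^256 ≡ 634^2 = 401956 ≡ 422 (mod 667)
2^512 ≡ 422^2 = 178084 ≡ 662 (mod 667)
666 = 512 + 128 + 16 + 8 + 2 in binary powers of 2.
So 2^666 ≡ 662 · 634 · 170 · 256 · 4 ≡ 179 (mod 667).
Since 179 ≠ 1, base 2 is a Fermat witness: 667 is composite.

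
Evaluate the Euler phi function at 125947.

117600

Factor: 125947 = 29 · 43 · 101.
φ(125947) = (29−1) · (43−1) · (101−1) = 28 · 42 · 100 = 117600.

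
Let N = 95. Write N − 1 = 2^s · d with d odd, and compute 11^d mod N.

26

95 − 1 = 94 = 2^1 · 47, so d = 47.
11^1 ≡ 11 (mod 95)
11^2 ≡ 11^2 = 121 ≡ 26 (mod 95)
11^4 ≡ 26^2 = 676 ≡ 11 (mod 95)
11^8 ≡ 11^2 = 121 ≡ 26 (mod 95)
11^16 ≡ 26^2 = 676 ≡ 11 (mod 95)
11^32 ≡ 11^2 = 121 ≡ 26 (mod 95)
47 = 32 + 8 + 4 + 2 + 1 in binary powers of 2.
So 11^47 ≡ 26 · 26 · 11 · 26 · 11 ≡ 26 (mod 95).
Squaring chain: 26; never reaches −1, so base 11 is a Miller–Rabin witness that 95 is composite.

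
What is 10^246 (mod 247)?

10^1 ≡ 10 (mod 247)
10^2 ≡ 10^2 = 100 ≡ 100 (mod 247)
10^4 ≡ 100^2 = 10000 ≡ 120 (mod 247)
10^8 ≡ 120^2 = 14400 ≡ 74 (mod 247)
10^16 ≡ 74^2 = 5476 ≡ 42 (mod 247)
10^32 ≡ 42^2 = 1764 ≡ 35 (mod 247)
10^64 ≡ 35^2 = 1225 ≡ 237 (mod 247)
10^128 ≡ 237^2 = 56169 ≡ 100 (mod 247)
246 = 128 + 64 + 32 + 16 + 4 + 2 in binary powers of 2.
So 10^246 ≡ 100 · 237 · 35 · 42 · 120 · 100 ≡ 235 (mod 247).
Since 235 ≠ 1, base 10 is a Fermat witness: 247 is composite.

235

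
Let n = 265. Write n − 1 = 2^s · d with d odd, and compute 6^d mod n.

96

265 − 1 = 264 = 2^3 · 33, so d = 33.
6^1 ≡ 6 (mod 265)
6^2 ≡ 6^2 = 36 ≡ 36 (mod 265)
6^4 ≡ 36^2 = 1296 ≡ 236 (mod 265)
6^8 ≡ 236^2 = 55696 ≡ 46 (mod 265)
6^16 ≡ 46^2 = 2116 ≡ 261 (mod 265)
6^32 ≡ 261^2 = 68121 ≡ 16 (mod 265)
33 = 32 + 1 in binary powers of 2.
So 6^33 ≡ 16 · 6 ≡ 96 (mod 265).
Squaring chain: 96 → 206 → 36; never reaches −1, so base 6 is a Miller–Rabin witness that 265 is composite.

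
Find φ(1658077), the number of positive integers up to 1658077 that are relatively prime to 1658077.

Factor: 1658077 = 59 · 157 · 179.
φ(1658077) = (59−1) · (157−1) · (179−1) = 58 · 156 · 178 = 1610544.

1610544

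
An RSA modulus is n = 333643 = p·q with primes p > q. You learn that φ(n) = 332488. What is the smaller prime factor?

557

φ(n) = (p−1)(q−1) = n − (p+q) + 1, so p + q = 333643 − 332488 + 1 = 1156.
p and q are the roots of t² − 1156t + 333643 = 0.
Discriminant: 1156² − 4·333643 = 1336336 − 1334572 = 1764; √1764 = 42.
q = (1156 − 42)/2 = 557, p = (1156 + 42)/2 = 599.
Check: 557 · 599 = 333643.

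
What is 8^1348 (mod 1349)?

8^1 ≡ 8 (mod 1349)
8^2 ≡ 8^2 = 64 ≡ 64 (mod 1349)
8^4 ≡ 64^2 = 4096 ≡ 49 (mod 1349)
8^8 ≡ 49^2 = 2401 ≡ 1052 (mod 1349)
8^16 ≡ 1052^2 = 1106704 ≡ 524 (mod 1349)
8^32 ≡ 524^2 = 274576 ≡ 729 (mod 1349)
8^64 ≡ 729^2 = 531441 ≡ 1284 (mod 1349)
8^128 ≡ 1284^2 = 1648656 ≡ 178 (mod 1349)
8^256 ≡ 178^2 = 31684 ≡ 657 (mod 1349)
8^512 ≡ 657^2 = 431649 ≡ 1318 (mod 1349)
8^1024 ≡ 1318^2 = 1737124 ≡ 961 (mod 1349)
1348 = 1024 + 256 + 64 + 4 in binary powers of 2.
So 8^1348 ≡ 961 · 657 · 1284 · 49 ≡ 1018 (mod 1349).
Since 1018 ≠ 1, base 8 is a Fermat witness: 1349 is composite.

1018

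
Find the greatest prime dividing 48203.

48203 = 19 · 2537
2537 = 43 · 59
59 is prime.
So 48203 = 19 · 43 · 59; the largest prime factor is 59.

59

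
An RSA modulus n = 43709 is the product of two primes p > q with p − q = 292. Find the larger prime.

401

Since p = q + 292, we have 43709 = q(q + 292), so q² + 292q − 43709 = 0.
Discriminant: 292² + 4·43709 = 85264 + 174836 = 260100; √260100 = 510.
q = (−292 + 510)/2 = 109, and p = q + 292 = 401.
Check: 109 · 401 = 43709.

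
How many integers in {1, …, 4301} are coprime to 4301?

3520

Factor: 4301 = 11 · 17 · 23.
φ(4301) = (11−1) · (17−1) · (23−1) = 10 · 16 · 22 = 3520.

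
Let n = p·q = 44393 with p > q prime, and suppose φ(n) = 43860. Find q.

φ(n) = (p−1)(q−1) = n − (p+q) + 1, so p + q = 44393 − 43860 + 1 = 534.
p and q are the roots of t² − 534t + 44393 = 0.
Discriminant: 534² − 4·44393 = 285156 − 177572 = 107584; √107584 = 328.
q = (534 − 328)/2 = 103, p = (534 + 328)/2 = 431.
Check: 103 · 431 = 44393.

103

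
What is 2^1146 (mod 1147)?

2^1 ≡ 2 (mod 1147)
2^2 ≡ 2^2 = 4 ≡ 4 (mod 1147)
2^4 ≡ 4^2 = 16 ≡ 16 (mod 1147)
2^8 ≡ 16^2 = 256 ≡ 256 (mod 1147)
2^16 ≡ 256^2 = 65536 ≡ 157 (mod 1147)
2^32 ≡ 157^2 = 24649 ≡ 562 (mod 1147)
2^64 ≡ 562^2 = 315844 ≡ 419 (mod 1147)
2^128 ≡ 419^2 = 175561 ≡ 70 (mod 1147)
2^256 ≡ 70^2 = 4900 ≡ 312 (mod 1147)
2^512 ≡ 312^2 = 97344 ≡ 996 (mod 1147)
2^1024 ≡ 996^2 = 992016 ≡ 1008 (mod 1147)
1146 = 1024 + 64 + 32 + 16 + 8 + 2 in binary powers of 2.
So 2^1146 ≡ 1008 · 419 · 562 · 157 · 256 · 4 ≡ 529 (mod 1147).
Since 529 ≠ 1, base 2 is a Fermat witness: 1147 is composite.

529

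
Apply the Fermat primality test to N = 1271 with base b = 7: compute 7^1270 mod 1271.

893

7^1 ≡ 7 (mod 1271)
7^2 ≡ 7^2 = 49 ≡ 49 (mod 1271)
7^4 ≡ 49^2 = 2401 ≡ 1130 (mod 1271)
7^8 ≡ 1130^2 = 1276900 ≡ 816 (mod 1271)
7^16 ≡ 816^2 = 665856 ≡ 1123 (mod 1271)
7^32 ≡ 1123^2 = 1261129 ≡ 297 (mod 1271)
7^64 ≡ 297^2 = 88209 ≡ 510 (mod 1271)
7^128 ≡ 510^2 = 260100 ≡ 816 (mod 1271)
7^256 ≡ 816^2 = 665856 ≡ 1123 (mod 1271)
7^512 ≡ 1123^2 = 1261129 ≡ 297 (mod 1271)
7^1024 ≡ 297^2 = 88209 ≡ 510 (mod 1271)
1270 = 1024 + 128 + 64 + 32 + 16 + 4 + 2 in binary powers of 2.
So 7^1270 ≡ 510 · 816 · 510 · 297 · 1123 · 1130 · 49 ≡ 893 (mod 1271).
Since 893 ≠ 1, base 7 is a Fermat witness: 1271 is composite.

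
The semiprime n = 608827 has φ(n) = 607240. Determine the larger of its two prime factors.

941

φ(n) = (p−1)(q−1) = n − (p+q) + 1, so p + q = 608827 − 607240 + 1 = 1588.
p and q are the roots of t² − 1588t + 608827 = 0.
Discriminant: 1588² − 4·608827 = 2521744 − 2435308 = 86436; √86436 = 294.
q = (1588 − 294)/2 = 647, p = (1588 + 294)/2 = 941.
Check: 647 · 941 = 608827.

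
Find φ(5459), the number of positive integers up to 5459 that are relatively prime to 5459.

5304

Factor: 5459 = 53 · 103.
φ(5459) = (53−1) · (103−1) = 52 · 102 = 5304.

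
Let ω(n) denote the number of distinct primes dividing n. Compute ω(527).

527 = 17 · 31
527 = 17 · 31, which has 2 distinct prime factors.

2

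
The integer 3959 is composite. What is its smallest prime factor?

3959 is odd.
Digit sum 26, not divisible by 3.
Ends in 9: not divisible by 5.
7: 3959 = 7·565 + 4
11: 3959 = 11·359 + 10
13: 3959 = 13·304 + 7
17: 3959 = 17·232 + 15
19: 3959 = 19·208 + 7
23: 3959 = 23·172 + 3
29: 3959 = 29·136 + 15
31: 3959 = 31·127 + 22
37: 3959 = 37·107

37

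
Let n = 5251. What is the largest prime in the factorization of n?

5251 = 59 · 89
89 is prime.
So 5251 = 59 · 89; the largest prime factor is 89.

89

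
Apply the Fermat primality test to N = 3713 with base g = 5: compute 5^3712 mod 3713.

3391

5^1 ≡ 5 (mod 3713)
5^2 ≡ 5^2 = 25 ≡ 25 (mod 3713)
5^4 ≡ 25^2 = 625 ≡ 625 (mod 3713)
5^8 ≡ 625^2 = 390625 ≡ 760 (mod 3713)
5^16 ≡ 760^2 = 577600 ≡ 2085 (mod 3713)
5^32 ≡ 2085^2 = 4347225 ≡ 3015 (mod 3713)
5^64 ≡ 3015^2 = 9090225 ≡ 801 (mod 3713)
5^128 ≡ 801^2 = 641601 ≡ 2965 (mod 3713)
5^256 ≡ 2965^2 = 8791225 ≡ 2554 (mod 3713)
5^512 ≡ 2554^2 = 6522916 ≡ 2888 (mod 3713)
5^1024 ≡ 2888^2 = 8340544 ≡ 1146 (mod 3713)
5^2048 ≡ 1146^2 = 1313316 ≡ 2627 (mod 3713)
3712 = 2048 + 1024 + 512 + 128 in binary powers of 2.
So 5^3712 ≡ 2627 · 1146 · 2888 · 2965 ≡ 3391 (mod 3713).
Since 3391 ≠ 1, base 5 is a Fermat witness: 3713 is composite.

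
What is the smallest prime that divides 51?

3

51 is odd.
Digit sum 6, divisible by 3.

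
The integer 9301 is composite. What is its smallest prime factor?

9301 is odd.
Digit sum 13, not divisible by 3.
Ends in 1: not divisible by 5.
7: 9301 = 7·1328 + 5
11: 9301 = 11·845 + 6
13: 9301 = 13·715 + 6
17: 9301 = 17·547 + 2
19: 9301 = 19·489 + 10
23: 9301 = 23·404 + 9
29: 9301 = 29·320 + 21
31: 9301 = 31·300 + 1
37: 9301 = 37·251 + 14
41: 9301 = 41·226 + 35
43: 9301 = 43·216 + 13
47: 9301 = 47·197 + 42
53: 9301 = 53·175 + 26
59: 9301 = 59·157 + 38
61: 9301 = 61·152 + 29
67: 9301 = 67·138 + 55
71: 9301 = 71·131

71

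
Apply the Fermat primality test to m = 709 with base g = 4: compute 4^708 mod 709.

4^1 ≡ 4 (mod 709)
4^2 ≡ 4^2 = 16 ≡ 16 (mod 709)
4^4 ≡ 16^2 = 256 ≡ 256 (mod 709)
4^8 ≡ 256^2 = 65536 ≡ 308 (mod 709)
4^16 ≡ 308^2 = 94864 ≡ 567 (mod 709)
4^32 ≡ 567^2 = 321489 ≡ 312 (mod 709)
4^64 ≡ 312^2 = 97344 ≡ 211 (mod 709)
4^128 ≡ 211^2 = 44521 ≡ 563 (mod 709)
4^256 ≡ 563^2 = 316969 ≡ 46 (mod 709)
4^512 ≡ 46^2 = 2116 ≡ 698 (mod 709)
708 = 512 + 128 + 64 + 4 in binary powers of 2.
So 4^708 ≡ 698 · 563 · 211 · 256 ≡ 1 (mod 709).
Since the result is 1, base 4 gives no evidence that 709 is composite.

1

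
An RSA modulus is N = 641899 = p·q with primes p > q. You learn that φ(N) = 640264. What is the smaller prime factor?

φ(n) = (p−1)(q−1) = n − (p+q) + 1, so p + q = 641899 − 640264 + 1 = 1636.
p and q are the roots of t² − 1636t + 641899 = 0.
Discriminant: 1636² − 4·641899 = 2676496 − 2567596 = 108900; √108900 = 330.
q = (1636 − 330)/2 = 653, p = (1636 + 330)/2 = 983.
Check: 653 · 983 = 641899.

653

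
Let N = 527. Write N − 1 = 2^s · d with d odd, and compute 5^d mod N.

180

527 − 1 = 526 = 2^1 · 263, so d = 263.
5^1 ≡ 5 (mod 527)
5^2 ≡ 5^2 = 25 ≡ 25 (mod 527)
5^4 ≡ 25^2 = 625 ≡ 98 (mod 527)
5^8 ≡ 98^2 = 9604 ≡ 118 (mod 527)
5^16 ≡ 118^2 = 13924 ≡ 222 (mod 527)
5^32 ≡ 222^2 = 49284 ≡ 273 (mod 527)
5^64 ≡ 273^2 = 74529 ≡ 222 (mod 527)
5^128 ≡ 222^2 = 49284 ≡ 273 (mod 527)
5^256 ≡ 273^2 = 74529 ≡ 222 (mod 527)
263 = 256 + 4 + 2 + 1 in binary powers of 2.
So 5^263 ≡ 222 · 98 · 25 · 5 ≡ 180 (mod 527).
Squaring chain: 180; never reaches −1, so base 5 is a Miller–Rabin witness that 527 is composite.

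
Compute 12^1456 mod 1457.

794

12^1 ≡ 12 (mod 1457)
12^2 ≡ 12^2 = 144 ≡ 144 (mod 1457)
12^4 ≡ 144^2 = 20736 ≡ 338 (mod 1457)
12^8 ≡ 338^2 = 114244 ≡ 598 (mod 1457)
12^16 ≡ 598^2 = 357604 ≡ 639 (mod 1457)
12^32 ≡ 639^2 = 408321 ≡ 361 (mod 1457)
12^64 ≡ 361^2 = 130321 ≡ 648 (mod 1457)
12^128 ≡ 648^2 = 419904 ≡ 288 (mod 1457)
12^256 ≡ 288^2 = 82944 ≡ 1352 (mod 1457)
12^512 ≡ 1352^2 = 1827904 ≡ 826 (mod 1457)
12^1024 ≡ 826^2 = 682276 ≡ 400 (mod 1457)
1456 = 1024 + 256 + 128 + 32 + 16 in binary powers of 2.
So 12^1456 ≡ 400 · 1352 · 288 · 361 · 639 ≡ 794 (mod 1457).
Since 794 ≠ 1, base 12 is a Fermat witness: 1457 is composite.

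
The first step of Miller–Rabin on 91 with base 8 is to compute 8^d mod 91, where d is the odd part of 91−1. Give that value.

91 − 1 = 90 = 2^1 · 45, so d = 45.
8^1 ≡ 8 (mod 91)
8^2 ≡ 8^2 = 64 ≡ 64 (mod 91)
8^4 ≡ 64^2 = 4096 ≡ 1 (mod 91)
8^8 ≡ 1^2 = 1 ≡ 1 (mod 91)
8^16 ≡ 1^2 = 1 ≡ 1 (mod 91)
8^32 ≡ 1^2 = 1 ≡ 1 (mod 91)
45 = 32 + 8 + 4 + 1 in binary powers of 2.
So 8^45 ≡ 1 · 1 · 1 · 8 ≡ 8 (mod 91).
Squaring chain: 8; never reaches −1, so base 8 is a Miller–Rabin witness that 91 is composite.

8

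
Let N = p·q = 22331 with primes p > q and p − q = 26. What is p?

163

Since p = q + 26, we have 22331 = q(q + 26), so q² + 26q − 22331 = 0.
Discriminant: 26² + 4·22331 = 676 + 89324 = 90000; √90000 = 300.
q = (−26 + 300)/2 = 137, and p = q + 26 = 163.
Check: 137 · 163 = 22331.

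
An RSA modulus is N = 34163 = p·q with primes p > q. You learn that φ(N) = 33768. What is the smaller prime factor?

127

φ(n) = (p−1)(q−1) = n − (p+q) + 1, so p + q = 34163 − 33768 + 1 = 396.
p and q are the roots of t² − 396t + 34163 = 0.
Discriminant: 396² − 4·34163 = 156816 − 136652 = 20164; √20164 = 142.
q = (396 − 142)/2 = 127, p = (396 + 142)/2 = 269.
Check: 127 · 269 = 34163.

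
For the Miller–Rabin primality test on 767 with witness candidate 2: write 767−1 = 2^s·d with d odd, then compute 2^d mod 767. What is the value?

644

767 − 1 = 766 = 2^1 · 383, so d = 383.
2^1 ≡ 2 (mod 767)
2^2 ≡ 2^2 = 4 ≡ 4 (mod 767)
2^4 ≡ 4^2 = 16 ≡ 16 (mod 767)
2^8 ≡ 16^2 = 256 ≡ 256 (mod 767)
2^16 ≡ 256^2 = 65536 ≡ 341 (mod 767)
2^32 ≡ 341^2 = 116281 ≡ 464 (mod 767)
2^64 ≡ 464^2 = 215296 ≡ 536 (mod 767)
2^128 ≡ 536^2 = 287296 ≡ 438 (mod 767)
2^256 ≡ 438^2 = 191844 ≡ 94 (mod 767)
383 = 256 + 64 + 32 + 16 + 8 + 4 + 2 + 1 in binary powers of 2.
So 2^383 ≡ 94 · 536 · 464 · 341 · 256 · 16 · 4 · 2 ≡ 644 (mod 767).
Squaring chain: 644; never reaches −1, so base 2 is a Miller–Rabin witness that 767 is composite.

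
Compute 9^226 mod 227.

9^1 ≡ 9 (mod 227)
9^2 ≡ 9^2 = 81 ≡ 81 (mod 227)
9^4 ≡ 81^2 = 6561 ≡ 205 (mod 227)
9^8 ≡ 205^2 = 42025 ≡ 30 (mod 227)
9^16 ≡ 30^2 = 900 ≡ 219 (mod 227)
9^32 ≡ 219^2 = 47961 ≡ 64 (mod 227)
9^64 ≡ 64^2 = 4096 ≡ 10 (mod 227)
9^128 ≡ 10^2 = 100 ≡ 100 (mod 227)
226 = 128 + 64 + 32 + 2 in binary powers of 2.
So 9^226 ≡ 100 · 10 · 64 · 81 ≡ 1 (mod 227).
Since the result is 1, base 9 gives no evidence that 227 is composite.

1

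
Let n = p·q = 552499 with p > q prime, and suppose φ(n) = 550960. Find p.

φ(n) = (p−1)(q−1) = n − (p+q) + 1, so p + q = 552499 − 550960 + 1 = 1540.
p and q are the roots of t² − 1540t + 552499 = 0.
Discriminant: 1540² − 4·552499 = 2371600 − 2209996 = 161604; √161604 = 402.
q = (1540 − 402)/2 = 569, p = (1540 + 402)/2 = 971.
Check: 569 · 971 = 552499.

971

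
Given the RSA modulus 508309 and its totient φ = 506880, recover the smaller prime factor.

661

φ(n) = (p−1)(q−1) = n − (p+q) + 1, so p + q = 508309 − 506880 + 1 = 1430.
p and q are the roots of t² − 1430t + 508309 = 0.
Discriminant: 1430² − 4·508309 = 2044900 − 2033236 = 11664; √11664 = 108.
q = (1430 − 108)/2 = 661, p = (1430 + 108)/2 = 769.
Check: 661 · 769 = 508309.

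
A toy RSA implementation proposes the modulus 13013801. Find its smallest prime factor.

13013801 is odd.
Digit sum 17, not divisible by 3.
Ends in 1: not divisible by 5.
7: 13013801 = 7·1859114 + 3
11: 13013801 = 11·1183072 + 9
13: 13013801 = 13·1001061 + 8
17: 13013801 = 17·765517 + 12
19: 13013801 = 19·684936 + 17
23: 13013801 = 23·565817 + 10
29: 13013801 = 29·448751 + 22
31: 13013801 = 31·419800 + 1
37: 13013801 = 37·351724 + 13
41: 13013801 = 41·317409 + 32
43: 13013801 = 43·302646 + 23
47: 13013801 = 47·276889 + 18
53: 13013801 = 53·245543 + 22
59: 13013801 = 59·220572 + 53
61: 13013801 = 61·213341

61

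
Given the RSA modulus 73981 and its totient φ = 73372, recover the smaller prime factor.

167

φ(n) = (p−1)(q−1) = n − (p+q) + 1, so p + q = 73981 − 73372 + 1 = 610.
p and q are the roots of t² − 610t + 73981 = 0.
Discriminant: 610² − 4·73981 = 372100 − 295924 = 76176; √76176 = 276.
q = (610 − 276)/2 = 167, p = (610 + 276)/2 = 443.
Check: 167 · 443 = 73981.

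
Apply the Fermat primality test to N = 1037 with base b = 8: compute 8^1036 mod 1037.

339

8^1 ≡ 8 (mod 1037)
8^2 ≡ 8^2 = 64 ≡ 64 (mod 1037)
8^4 ≡ 64^2 = 4096 ≡ 985 (mod 1037)
8^8 ≡ 985^2 = 970225 ≡ 630 (mod 1037)
8^16 ≡ 630^2 = 396900 ≡ 766 (mod 1037)
8^32 ≡ 766^2 = 586756 ≡ 851 (mod 1037)
8^64 ≡ 851^2 = 724201 ≡ 375 (mod 1037)
8^128 ≡ 375^2 = 140625 ≡ 630 (mod 1037)
8^256 ≡ 630^2 = 396900 ≡ 766 (mod 1037)
8^512 ≡ 766^2 = 586756 ≡ 851 (mod 1037)
8^1024 ≡ 851^2 = 724201 ≡ 375 (mod 1037)
1036 = 1024 + 8 + 4 in binary powers of 2.
So 8^1036 ≡ 375 · 630 · 985 ≡ 339 (mod 1037).
Since 339 ≠ 1, base 8 is a Fermat witness: 1037 is composite.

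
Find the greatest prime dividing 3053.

71

3053 = 43 · 71
71 is prime.
So 3053 = 43 · 71; the largest prime factor is 71.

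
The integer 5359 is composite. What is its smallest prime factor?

5359 is odd.
Digit sum 22, not divisible by 3.
Ends in 9: not divisible by 5.
7: 5359 = 7·765 + 4
11: 5359 = 11·487 + 2
13: 5359 = 13·412 + 3
17: 5359 = 17·315 + 4
19: 5359 = 19·282 + 1
23: 5359 = 23·233

23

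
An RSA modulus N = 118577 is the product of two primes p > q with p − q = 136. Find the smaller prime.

283

Since p = q + 136, we have 118577 = q(q + 136), so q² + 136q − 118577 = 0.
Discriminant: 136² + 4·118577 = 18496 + 474308 = 492804; √492804 = 702.
q = (−136 + 702)/2 = 283, and p = q + 136 = 419.
Check: 283 · 419 = 118577.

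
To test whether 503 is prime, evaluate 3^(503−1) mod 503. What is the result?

3^1 ≡ 3 (mod 503)
3^2 ≡ 3^2 = 9 ≡ 9 (mod 503)
3^4 ≡ 9^2 = 81 ≡ 81 (mod 503)
3^8 ≡ 81^2 = 6561 ≡ 22 (mod 503)
3^16 ≡ 22^2 = 484 ≡ 484 (mod 503)
3^32 ≡ 484^2 = 234256 ≡ 361 (mod 503)
3^64 ≡ 361^2 = 130321 ≡ 44 (mod 503)
3^128 ≡ 44^2 = 1936 ≡ 427 (mod 503)
3^256 ≡ 427^2 = 182329 ≡ 243 (mod 503)
502 = 256 + 128 + 64 + 32 + 16 + 4 + 2 in binary powers of 2.
So 3^502 ≡ 243 · 427 · 44 · 361 · 484 · 81 · 9 ≡ 1 (mod 503).
Since the result is 1, base 3 gives no evidence that 503 is composite.

1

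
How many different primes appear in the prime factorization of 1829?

1829 = 31 · 59
1829 = 31 · 59, which has 2 distinct prime factors.

2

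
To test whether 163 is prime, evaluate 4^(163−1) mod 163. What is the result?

1

4^1 ≡ 4 (mod 163)
4^2 ≡ 4^2 = 16 ≡ 16 (mod 163)
4^4 ≡ 16^2 = 256 ≡ 93 (mod 163)
4^8 ≡ 93^2 = 8649 ≡ 10 (mod 163)
4^16 ≡ 10^2 = 100 ≡ 100 (mod 163)
4^32 ≡ 100^2 = 10000 ≡ 57 (mod 163)
4^64 ≡ 57^2 = 3249 ≡ 152 (mod 163)
4^128 ≡ 152^2 = 23104 ≡ 121 (mod 163)
162 = 128 + 32 + 2 in binary powers of 2.
So 4^162 ≡ 121 · 57 · 16 ≡ 1 (mod 163).
Since the result is 1, base 4 gives no evidence that 163 is composite.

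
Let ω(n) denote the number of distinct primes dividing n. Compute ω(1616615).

6

1616615 = 5 · 323323
323323 = 7 · 46189
46189 = 11 · 4199
4199 = 13 · 323
323 = 17 · 19
1616615 = 5 · 7 · 11 · 13 · 17 · 19, which has 6 distinct prime factors.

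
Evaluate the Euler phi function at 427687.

Factor: 427687 = 13 · 167 · 197.
φ(427687) = (13−1) · (167−1) · (197−1) = 12 · 166 · 196 = 390432.

390432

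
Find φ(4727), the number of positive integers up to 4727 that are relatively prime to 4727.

4536

Factor: 4727 = 29 · 163.
φ(4727) = (29−1) · (163−1) = 28 · 162 = 4536.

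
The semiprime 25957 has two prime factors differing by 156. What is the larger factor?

257

Since p = q + 156, we have 25957 = q(q + 156), so q² + 156q − 25957 = 0.
Discriminant: 156² + 4·25957 = 24336 + 103828 = 128164; √128164 = 358.
q = (−156 + 358)/2 = 101, and p = q + 156 = 257.
Check: 101 · 257 = 25957.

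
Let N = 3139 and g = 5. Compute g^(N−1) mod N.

5^1 ≡ 5 (mod 3139)
5^2 ≡ 5^2 = 25 ≡ 25 (mod 3139)
5^4 ≡ 25^2 = 625 ≡ 625 (mod 3139)
5^8 ≡ 625^2 = 390625 ≡ 1389 (mod 3139)
5^16 ≡ 1389^2 = 1929321 ≡ 1975 (mod 3139)
5^32 ≡ 1975^2 = 3900625 ≡ 1987 (mod 3139)
5^64 ≡ 1987^2 = 3948169 ≡ 2446 (mod 3139)
5^128 ≡ 2446^2 = 5982916 ≡ 3121 (mod 3139)
5^256 ≡ 3121^2 = 9740641 ≡ 324 (mod 3139)
5^512 ≡ 324^2 = 104976 ≡ 1389 (mod 3139)
5^1024 ≡ 1389^2 = 1929321 ≡ 1975 (mod 3139)
5^2048 ≡ 1975^2 = 3900625 ≡ 1987 (mod 3139)
3138 = 2048 + 1024 + 64 + 2 in binary powers of 2.
So 5^3138 ≡ 1987 · 1975 · 2446 · 25 ≡ 1311 (mod 3139).
Since 1311 ≠ 1, base 5 is a Fermat witness: 3139 is composite.

1311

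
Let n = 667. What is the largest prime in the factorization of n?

667 = 23 · 29
29 is prime.
So 667 = 23 · 29; the largest prime factor is 29.

29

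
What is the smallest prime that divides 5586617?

73

5586617 is odd.
Digit sum 38, not divisible by 3.
Ends in 7: not divisible by 5.
7: 5586617 = 7·798088 + 1
11: 5586617 = 11·507874 + 3
13: 5586617 = 13·429739 + 10
17: 5586617 = 17·328624 + 9
19: 5586617 = 19·294032 + 9
23: 5586617 = 23·242896 + 9
29: 5586617 = 29·192641 + 28
31: 5586617 = 31·180213 + 14
37: 5586617 = 37·150989 + 24
41: 5586617 = 41·136258 + 39
43: 5586617 = 43·129921 + 14
47: 5586617 = 47·118864 + 9
53: 5586617 = 53·105407 + 46
59: 5586617 = 59·94688 + 25
61: 5586617 = 61·91583 + 54
67: 5586617 = 67·83382 + 23
71: 5586617 = 71·78684 + 53
73: 5586617 = 73·76529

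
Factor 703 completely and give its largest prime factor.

703 = 19 · 37
37 is prime.
So 703 = 19 · 37; the largest prime factor is 37.

37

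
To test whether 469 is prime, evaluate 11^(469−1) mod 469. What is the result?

148

11^1 ≡ 11 (mod 469)
11^2 ≡ 11^2 = 121 ≡ 121 (mod 469)
11^4 ≡ 121^2 = 14641 ≡ 102 (mod 469)
11^8 ≡ 102^2 = 10404 ≡ 86 (mod 469)
11^16 ≡ 86^2 = 7396 ≡ 361 (mod 469)
11^32 ≡ 361^2 = 130321 ≡ 408 (mod 469)
11^64 ≡ 408^2 = 166464 ≡ 438 (mod 469)
11^128 ≡ 438^2 = 191844 ≡ 23 (mod 469)
11^256 ≡ 23^2 = 529 ≡ 60 (mod 469)
468 = 256 + 128 + 64 + 16 + 4 in binary powers of 2.
So 11^468 ≡ 60 · 23 · 438 · 361 · 102 ≡ 148 (mod 469).
Since 148 ≠ 1, base 11 is a Fermat witness: 469 is composite.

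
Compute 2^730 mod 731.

2^1 ≡ 2 (mod 731)
2^2 ≡ 2^2 = 4 ≡ 4 (mod 731)
2^4 ≡ 4^2 = 16 ≡ 16 (mod 731)
2^8 ≡ 16^2 = 256 ≡ 256 (mod 731)
2^16 ≡ 256^2 = 65536 ≡ 477 (mod 731)
2^32 ≡ 477^2 = 227529 ≡ 188 (mod 731)
2^64 ≡ 188^2 = 35344 ≡ 256 (mod 731)
2^128 ≡ 256^2 = 65536 ≡ 477 (mod 731)
2^256 ≡ 477^2 = 227529 ≡ 188 (mod 731)
2^512 ≡ 188^2 = 35344 ≡ 256 (mod 731)
730 = 512 + 128 + 64 + 16 + 8 + 2 in binary powers of 2.
So 2^730 ≡ 256 · 477 · 256 · 477 · 256 · 4 ≡ 4 (mod 731).
Since 4 ≠ 1, base 2 is a Fermat witness: 731 is composite.

4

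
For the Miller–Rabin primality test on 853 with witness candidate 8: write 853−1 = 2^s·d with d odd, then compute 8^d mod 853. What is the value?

853 − 1 = 852 = 2^2 · 213, so d = 213.
8^1 ≡ 8 (mod 853)
8^2 ≡ 8^2 = 64 ≡ 64 (mod 853)
8^4 ≡ 64^2 = 4096 ≡ 684 (mod 853)
8^8 ≡ 684^2 = 467856 ≡ 412 (mod 853)
8^16 ≡ 412^2 = 169744 ≡ 850 (mod 853)
8^32 ≡ 850^2 = 722500 ≡ 9 (mod 853)
8^64 ≡ 9^2 = 81 ≡ 81 (mod 853)
8^128 ≡ 81^2 = 6561 ≡ 590 (mod 853)
213 = 128 + 64 + 16 + 4 + 1 in binary powers of 2.
So 8^213 ≡ 590 · 81 · 850 · 684 · 8 ≡ 520 (mod 853).
Squaring chain: 520 → 852; reaches −1, so base 8 does not prove 853 composite.

520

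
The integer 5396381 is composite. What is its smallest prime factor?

67

5396381 is odd.
Digit sum 35, not divisible by 3.
Ends in 1: not divisible by 5.
7: 5396381 = 7·770911 + 4
11: 5396381 = 11·490580 + 1
13: 5396381 = 13·415106 + 3
17: 5396381 = 17·317434 + 3
19: 5396381 = 19·284020 + 1
23: 5396381 = 23·234625 + 6
29: 5396381 = 29·186082 + 3
31: 5396381 = 31·174076 + 25
37: 5396381 = 37·145848 + 5
41: 5396381 = 41·131619 + 2
43: 5396381 = 43·125497 + 10
47: 5396381 = 47·114816 + 29
53: 5396381 = 53·101818 + 27
59: 5396381 = 59·91464 + 5
61: 5396381 = 61·88465 + 16
67: 5396381 = 67·80543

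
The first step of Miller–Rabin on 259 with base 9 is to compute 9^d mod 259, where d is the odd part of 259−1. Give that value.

211

259 − 1 = 258 = 2^1 · 129, so d = 129.
9^1 ≡ 9 (mod 259)
9^2 ≡ 9^2 = 81 ≡ 81 (mod 259)
9^4 ≡ 81^2 = 6561 ≡ 86 (mod 259)
9^8 ≡ 86^2 = 7396 ≡ 144 (mod 259)
9^16 ≡ 144^2 = 20736 ≡ 16 (mod 259)
9^32 ≡ 16^2 = 256 ≡ 256 (mod 259)
9^64 ≡ 256^2 = 65536 ≡ 9 (mod 259)
9^128 ≡ 9^2 = 81 ≡ 81 (mod 259)
129 = 128 + 1 in binary powers of 2.
So 9^129 ≡ 81 · 9 ≡ 211 (mod 259).
Squaring chain: 211; never reaches −1, so base 9 is a Miller–Rabin witness that 259 is composite.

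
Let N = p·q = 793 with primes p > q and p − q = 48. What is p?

Since p = q + 48, we have 793 = q(q + 48), so q² + 48q − 793 = 0.
Discriminant: 48² + 4·793 = 2304 + 3172 = 5476; √5476 = 74.
q = (−48 + 74)/2 = 13, and p = q + 48 = 61.
Check: 13 · 61 = 793.

61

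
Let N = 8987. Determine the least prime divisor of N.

8987 is odd.
Digit sum 32, not divisible by 3.
Ends in 7: not divisible by 5.
7: 8987 = 7·1283 + 6
11: 8987 = 11·817

11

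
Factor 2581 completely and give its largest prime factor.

89

2581 = 29 · 89
89 is prime.
So 2581 = 29 · 89; the largest prime factor is 89.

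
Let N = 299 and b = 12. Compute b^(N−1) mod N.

12^1 ≡ 12 (mod 299)
12^2 ≡ 12^2 = 144 ≡ 144 (mod 299)
12^4 ≡ 144^2 = 20736 ≡ 105 (mod 299)
12^8 ≡ 105^2 = 11025 ≡ 261 (mod 299)
12^16 ≡ 261^2 = 68121 ≡ 248 (mod 299)
12^32 ≡ 248^2 = 61504 ≡ 209 (mod 299)
12^64 ≡ 209^2 = 43681 ≡ 27 (mod 299)
12^128 ≡ 27^2 = 729 ≡ 131 (mod 299)
12^256 ≡ 131^2 = 17161 ≡ 118 (mod 299)
298 = 256 + 32 + 8 + 2 in binary powers of 2.
So 12^298 ≡ 118 · 209 · 261 · 144 ≡ 196 (mod 299).
Since 196 ≠ 1, base 12 is a Fermat witness: 299 is composite.

196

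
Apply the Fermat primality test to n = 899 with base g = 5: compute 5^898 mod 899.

315

5^1 ≡ 5 (mod 899)
5^2 ≡ 5^2 = 25 ≡ 25 (mod 899)
5^4 ≡ 25^2 = 625 ≡ 625 (mod 899)
5^8 ≡ 625^2 = 390625 ≡ 459 (mod 899)
5^16 ≡ 459^2 = 210681 ≡ 315 (mod 899)
5^32 ≡ 315^2 = 99225 ≡ 335 (mod 899)
5^64 ≡ 335^2 = 112225 ≡ 749 (mod 899)
5^128 ≡ 749^2 = 561001 ≡ 25 (mod 899)
5^256 ≡ 25^2 = 625 ≡ 625 (mod 899)
5^512 ≡ 625^2 = 390625 ≡ 459 (mod 899)
898 = 512 + 256 + 128 + 2 in binary powers of 2.
So 5^898 ≡ 459 · 625 · 25 · 25 ≡ 315 (mod 899).
Since 315 ≠ 1, base 5 is a Fermat witness: 899 is composite.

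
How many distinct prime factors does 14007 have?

14007 = 3 · 4669
4669 = 7 · 667
667 = 23 · 29
14007 = 3 · 7 · 23 · 29, which has 4 distinct prime factors.

4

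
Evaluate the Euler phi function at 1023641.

990720

Factor: 1023641 = 61 · 97 · 173.
φ(1023641) = (61−1) · (97−1) · (173−1) = 60 · 96 · 172 = 990720.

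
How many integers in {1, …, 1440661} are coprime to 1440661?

Factor: 1440661 = 71 · 103 · 197.
φ(1440661) = (71−1) · (103−1) · (197−1) = 70 · 102 · 196 = 1399440.

1399440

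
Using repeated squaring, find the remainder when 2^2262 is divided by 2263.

1833

2^1 ≡ 2 (mod 2263)
2^2 ≡ 2^2 = 4 ≡ 4 (mod 2263)
2^4 ≡ 4^2 = 16 ≡ 16 (mod 2263)
2^8 ≡ 16^2 = 256 ≡ 256 (mod 2263)
2^16 ≡ 256^2 = 65536 ≡ 2172 (mod 2263)
2^32 ≡ 2172^2 = 4717584 ≡ 1492 (mod 2263)
2^64 ≡ 1492^2 = 2226064 ≡ 1535 (mod 2263)
2^128 ≡ 1535^2 = 2356225 ≡ 442 (mod 2263)
2^256 ≡ 442^2 = 195364 ≡ 746 (mod 2263)
2^512 ≡ 746^2 = 556516 ≡ 2081 (mod 2263)
2^1024 ≡ 2081^2 = 4330561 ≡ 1442 (mod 2263)
2^2048 ≡ 1442^2 = 2079364 ≡ 1930 (mod 2263)
2262 = 2048 + 128 + 64 + 16 + 4 + 2 in binary powers of 2.
So 2^2262 ≡ 1930 · 442 · 1535 · 2172 · 16 · 4 ≡ 1833 (mod 2263).
Since 1833 ≠ 1, base 2 is a Fermat witness: 2263 is composite.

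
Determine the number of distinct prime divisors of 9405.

9405 = 3^2 · 1045
1045 = 5 · 209
209 = 11 · 19
9405 = 3^2 · 5 · 11 · 19, which has 4 distinct prime factors.

4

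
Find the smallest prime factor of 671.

671 is odd.
Digit sum 14, not divisible by 3.
Ends in 1: not divisible by 5.
7: 671 = 7·95 + 6
11: 671 = 11·61

11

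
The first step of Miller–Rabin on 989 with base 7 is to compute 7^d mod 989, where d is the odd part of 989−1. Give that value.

523

989 − 1 = 988 = 2^2 · 247, so d = 247.
7^1 ≡ 7 (mod 989)
7^2 ≡ 7^2 = 49 ≡ 49 (mod 989)
7^4 ≡ 49^2 = 2401 ≡ 423 (mod 989)
7^8 ≡ 423^2 = 178929 ≡ 909 (mod 989)
7^16 ≡ 909^2 = 826281 ≡ 466 (mod 989)
7^32 ≡ 466^2 = 217156 ≡ 565 (mod 989)
7^64 ≡ 565^2 = 319225 ≡ 767 (mod 989)
7^128 ≡ 767^2 = 588289 ≡ 823 (mod 989)
247 = 128 + 64 + 32 + 16 + 4 + 2 + 1 in binary powers of 2.
So 7^247 ≡ 823 · 767 · 565 · 466 · 423 · 49 · 7 ≡ 523 (mod 989).
Squaring chain: 523 → 565; never reaches −1, so base 7 is a Miller–Rabin witness that 989 is composite.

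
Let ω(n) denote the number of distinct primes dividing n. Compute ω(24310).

24310 = 2 · 12155
12155 = 5 · 2431
2431 = 11 · 221
221 = 13 · 17
24310 = 2 · 5 · 11 · 13 · 17, which has 5 distinct prime factors.

5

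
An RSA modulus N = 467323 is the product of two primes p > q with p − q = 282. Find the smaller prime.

Since p = q + 282, we have 467323 = q(q + 282), so q² + 282q − 467323 = 0.
Discriminant: 282² + 4·467323 = 79524 + 1869292 = 1948816; √1948816 = 1396.
q = (−282 + 1396)/2 = 557, and p = q + 282 = 839.
Check: 557 · 839 = 467323.

557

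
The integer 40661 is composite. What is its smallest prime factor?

40661 is odd.
Digit sum 17, not divisible by 3.
Ends in 1: not divisible by 5.
7: 40661 = 7·5808 + 5
11: 40661 = 11·3696 + 5
13: 40661 = 13·3127 + 10
17: 40661 = 17·2391 + 14
19: 40661 = 19·2140 + 1
23: 40661 = 23·1767 + 20
29: 40661 = 29·1402 + 3
31: 40661 = 31·1311 + 20
37: 40661 = 37·1098 + 35
41: 40661 = 41·991 + 30
43: 40661 = 43·945 + 26
47: 40661 = 47·865 + 6
53: 40661 = 53·767 + 10
59: 40661 = 59·689 + 10
61: 40661 = 61·666 + 35
67: 40661 = 67·606 + 59
71: 40661 = 71·572 + 49
73: 40661 = 73·557

73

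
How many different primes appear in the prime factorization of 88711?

4

88711 = 7 · 12673
12673 = 19 · 667
667 = 23 · 29
88711 = 7 · 19 · 23 · 29, which has 4 distinct prime factors.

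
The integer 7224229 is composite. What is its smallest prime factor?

7224229 is odd.
Digit sum 28, not divisible by 3.
Ends in 9: not divisible by 5.
7: 7224229 = 7·1032032 + 5
11: 7224229 = 11·656748 + 1
13: 7224229 = 13·555709 + 12
17: 7224229 = 17·424954 + 11
19: 7224229 = 19·380222 + 11
23: 7224229 = 23·314096 + 21
29: 7224229 = 29·249111 + 10
31: 7224229 = 31·233039 + 20
37: 7224229 = 37·195249 + 16
41: 7224229 = 41·176200 + 29
43: 7224229 = 43·168005 + 14
47: 7224229 = 47·153707

47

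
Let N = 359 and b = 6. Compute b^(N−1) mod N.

1

6^1 ≡ 6 (mod 359)
6^2 ≡ 6^2 = 36 ≡ 36 (mod 359)
6^4 ≡ 36^2 = 1296 ≡ 219 (mod 359)
6^8 ≡ 219^2 = 47961 ≡ 214 (mod 359)
6^16 ≡ 214^2 = 45796 ≡ 203 (mod 359)
6^32 ≡ 203^2 = 41209 ≡ 283 (mod 359)
6^64 ≡ 283^2 = 80089 ≡ 32 (mod 359)
6^128 ≡ 32^2 = 1024 ≡ 306 (mod 359)
6^256 ≡ 306^2 = 93636 ≡ 296 (mod 359)
358 = 256 + 64 + 32 + 4 + 2 in binary powers of 2.
So 6^358 ≡ 296 · 32 · 283 · 219 · 36 ≡ 1 (mod 359).
Since the result is 1, base 6 gives no evidence that 359 is composite.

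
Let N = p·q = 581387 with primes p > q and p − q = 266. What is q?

Since p = q + 266, we have 581387 = q(q + 266), so q² + 266q − 581387 = 0.
Discriminant: 266² + 4·581387 = 70756 + 2325548 = 2396304; √2396304 = 1548.
q = (−266 + 1548)/2 = 641, and p = q + 266 = 907.
Check: 641 · 907 = 581387.

641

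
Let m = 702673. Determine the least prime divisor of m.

23

702673 is odd.
Digit sum 25, not divisible by 3.
Ends in 3: not divisible by 5.
7: 702673 = 7·100381 + 6
11: 702673 = 11·63879 + 4
13: 702673 = 13·54051 + 10
17: 702673 = 17·41333 + 12
19: 702673 = 19·36982 + 15
23: 702673 = 23·30551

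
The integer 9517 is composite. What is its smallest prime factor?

9517 is odd.
Digit sum 22, not divisible by 3.
Ends in 7: not divisible by 5.
7: 9517 = 7·1359 + 4
11: 9517 = 11·865 + 2
13: 9517 = 13·732 + 1
17: 9517 = 17·559 + 14
19: 9517 = 19·500 + 17
23: 9517 = 23·413 + 18
29: 9517 = 29·328 + 5
31: 9517 = 31·307

31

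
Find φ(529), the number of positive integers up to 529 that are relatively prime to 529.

506

Factor: 529 = 23^2.
φ(529) = 23^1·(23−1) = 506.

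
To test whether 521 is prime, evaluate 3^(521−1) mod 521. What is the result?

3^1 ≡ 3 (mod 521)
3^2 ≡ 3^2 = 9 ≡ 9 (mod 521)
3^4 ≡ 9^2 = 81 ≡ 81 (mod 521)
3^8 ≡ 81^2 = 6561 ≡ 309 (mod 521)
3^16 ≡ 309^2 = 95481 ≡ 138 (mod 521)
3^32 ≡ 138^2 = 19044 ≡ 288 (mod 521)
3^64 ≡ 288^2 = 82944 ≡ 105 (mod 521)
3^128 ≡ 105^2 = 11025 ≡ 84 (mod 521)
3^256 ≡ 84^2 = 7056 ≡ 283 (mod 521)
3^512 ≡ 283^2 = 80089 ≡ 376 (mod 521)
520 = 512 + 8 in binary powers of 2.
So 3^520 ≡ 376 · 309 ≡ 1 (mod 521).
Since the result is 1, base 3 gives no evidence that 521 is composite.

1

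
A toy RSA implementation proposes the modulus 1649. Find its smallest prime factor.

1649 is odd.
Digit sum 20, not divisible by 3.
Ends in 9: not divisible by 5.
7: 1649 = 7·235 + 4
11: 1649 = 11·149 + 10
13: 1649 = 13·126 + 11
17: 1649 = 17·97

17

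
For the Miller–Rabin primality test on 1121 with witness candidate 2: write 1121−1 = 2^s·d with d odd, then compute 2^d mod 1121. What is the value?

1121 − 1 = 1120 = 2^5 · 35, so d = 35.
2^1 ≡ 2 (mod 1121)
2^2 ≡ 2^2 = 4 ≡ 4 (mod 1121)
2^4 ≡ 4^2 = 16 ≡ 16 (mod 1121)
2^8 ≡ 16^2 = 256 ≡ 256 (mod 1121)
2^16 ≡ 256^2 = 65536 ≡ 518 (mod 1121)
2^32 ≡ 518^2 = 268324 ≡ 405 (mod 1121)
35 = 32 + 2 + 1 in binary powers of 2.
So 2^35 ≡ 405 · 4 · 2 ≡ 998 (mod 1121).
Squaring chain: 998 → 556 → 861 → 340 → 137; never reaches −1, so base 2 is a Miller–Rabin witness that 1121 is composite.

998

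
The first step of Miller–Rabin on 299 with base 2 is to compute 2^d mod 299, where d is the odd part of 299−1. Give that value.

110

299 − 1 = 298 = 2^1 · 149, so d = 149.
2^1 ≡ 2 (mod 299)
2^2 ≡ 2^2 = 4 ≡ 4 (mod 299)
2^4 ≡ 4^2 = 16 ≡ 16 (mod 299)
2^8 ≡ 16^2 = 256 ≡ 256 (mod 299)
2^16 ≡ 256^2 = 65536 ≡ 55 (mod 299)
2^32 ≡ 55^2 = 3025 ≡ 35 (mod 299)
2^64 ≡ 35^2 = 1225 ≡ 29 (mod 299)
2^128 ≡ 29^2 = 841 ≡ 243 (mod 299)
149 = 128 + 16 + 4 + 1 in binary powers of 2.
So 2^149 ≡ 243 · 55 · 16 · 2 ≡ 110 (mod 299).
Squaring chain: 110; never reaches −1, so base 2 is a Miller–Rabin witness that 299 is composite.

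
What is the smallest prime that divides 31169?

71

31169 is odd.
Digit sum 20, not divisible by 3.
Ends in 9: not divisible by 5.
7: 31169 = 7·4452 + 5
11: 31169 = 11·2833 + 6
13: 31169 = 13·2397 + 8
17: 31169 = 17·1833 + 8
19: 31169 = 19·1640 + 9
23: 31169 = 23·1355 + 4
29: 31169 = 29·1074 + 23
31: 31169 = 31·1005 + 14
37: 31169 = 37·842 + 15
41: 31169 = 41·760 + 9
43: 31169 = 43·724 + 37
47: 31169 = 47·663 + 8
53: 31169 = 53·588 + 5
59: 31169 = 59·528 + 17
61: 31169 = 61·510 + 59
67: 31169 = 67·465 + 14
71: 31169 = 71·439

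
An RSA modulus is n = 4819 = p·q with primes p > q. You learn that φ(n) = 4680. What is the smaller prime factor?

61

φ(n) = (p−1)(q−1) = n − (p+q) + 1, so p + q = 4819 − 4680 + 1 = 140.
p and q are the roots of t² − 140t + 4819 = 0.
Discriminant: 140² − 4·4819 = 19600 − 19276 = 324; √324 = 18.
q = (140 − 18)/2 = 61, p = (140 + 18)/2 = 79.
Check: 61 · 79 = 4819.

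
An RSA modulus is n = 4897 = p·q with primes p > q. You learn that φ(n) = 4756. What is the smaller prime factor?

φ(n) = (p−1)(q−1) = n − (p+q) + 1, so p + q = 4897 − 4756 + 1 = 142.
p and q are the roots of t² − 142t + 4897 = 0.
Discriminant: 142² − 4·4897 = 20164 − 19588 = 576; √576 = 24.
q = (142 − 24)/2 = 59, p = (142 + 24)/2 = 83.
Check: 59 · 83 = 4897.

59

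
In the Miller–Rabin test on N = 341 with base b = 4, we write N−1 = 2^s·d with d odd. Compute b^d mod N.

341 − 1 = 340 = 2^2 · 85, so d = 85.
4^1 ≡ 4 (mod 341)
4^2 ≡ 4^2 = 16 ≡ 16 (mod 341)
4^4 ≡ 16^2 = 256 ≡ 256 (mod 341)
4^8 ≡ 256^2 = 65536 ≡ 64 (mod 341)
4^16 ≡ 64^2 = 4096 ≡ 4 (mod 341)
4^32 ≡ 4^2 = 16 ≡ 16 (mod 341)
4^64 ≡ 16^2 = 256 ≡ 256 (mod 341)
85 = 64 + 16 + 4 + 1 in binary powers of 2.
So 4^85 ≡ 256 · 4 · 256 · 4 ≡ 1 (mod 341).
Since 4^d ≡ 1 (mod 341), base 4 does not prove 341 composite.

1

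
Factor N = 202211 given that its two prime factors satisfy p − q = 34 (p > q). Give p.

467

Since p = q + 34, we have 202211 = q(q + 34), so q² + 34q − 202211 = 0.
Discriminant: 34² + 4·202211 = 1156 + 808844 = 810000; √810000 = 900.
q = (−34 + 900)/2 = 433, and p = q + 34 = 467.
Check: 433 · 467 = 202211.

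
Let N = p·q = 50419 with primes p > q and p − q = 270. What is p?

Since p = q + 270, we have 50419 = q(q + 270), so q² + 270q − 50419 = 0.
Discriminant: 270² + 4·50419 = 72900 + 201676 = 274576; √274576 = 524.
q = (−270 + 524)/2 = 127, and p = q + 270 = 397.
Check: 127 · 397 = 50419.

397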